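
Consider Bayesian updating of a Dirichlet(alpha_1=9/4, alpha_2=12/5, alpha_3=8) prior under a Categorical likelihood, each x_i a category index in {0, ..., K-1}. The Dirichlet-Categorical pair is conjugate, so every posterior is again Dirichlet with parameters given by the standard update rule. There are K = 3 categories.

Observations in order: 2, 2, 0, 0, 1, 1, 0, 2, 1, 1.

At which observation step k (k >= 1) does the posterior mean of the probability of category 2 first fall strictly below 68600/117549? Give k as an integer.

obs 1: x=2 → posterior Dirichlet(9/4, 12/5, 9)
obs 2: x=2 → posterior Dirichlet(9/4, 12/5, 10)
obs 3: x=0 → posterior Dirichlet(13/4, 12/5, 10)
obs 4: x=0 → posterior Dirichlet(17/4, 12/5, 10)
obs 5: x=1 → posterior Dirichlet(17/4, 17/5, 10)
obs 6: x=1 → posterior Dirichlet(17/4, 22/5, 10)
obs 7: x=0 → posterior Dirichlet(21/4, 22/5, 10)
obs 8: x=2 → posterior Dirichlet(21/4, 22/5, 11)
obs 9: x=1 → posterior Dirichlet(21/4, 27/5, 11)
obs 10: x=1 → posterior Dirichlet(21/4, 32/5, 11)

k = 5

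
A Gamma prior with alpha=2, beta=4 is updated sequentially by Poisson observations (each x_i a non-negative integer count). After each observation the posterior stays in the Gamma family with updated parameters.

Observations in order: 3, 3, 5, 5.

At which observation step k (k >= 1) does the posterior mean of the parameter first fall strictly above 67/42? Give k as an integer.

k = 3

obs 1: x=3 → posterior Gamma(5, 5)
obs 2: x=3 → posterior Gamma(8, 6)
obs 3: x=5 → posterior Gamma(13, 7)
obs 4: x=5 → posterior Gamma(18, 8)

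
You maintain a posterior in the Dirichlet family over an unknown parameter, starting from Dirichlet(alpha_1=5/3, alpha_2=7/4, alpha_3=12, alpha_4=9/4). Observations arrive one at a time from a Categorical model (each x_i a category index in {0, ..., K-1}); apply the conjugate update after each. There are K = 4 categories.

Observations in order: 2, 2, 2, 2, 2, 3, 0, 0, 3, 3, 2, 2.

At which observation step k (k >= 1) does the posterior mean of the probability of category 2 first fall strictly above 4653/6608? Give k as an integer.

obs 1: x=2 → posterior Dirichlet(5/3, 7/4, 13, 9/4)
obs 2: x=2 → posterior Dirichlet(5/3, 7/4, 14, 9/4)
obs 3: x=2 → posterior Dirichlet(5/3, 7/4, 15, 9/4)
obs 4: x=2 → posterior Dirichlet(5/3, 7/4, 16, 9/4)
obs 5: x=2 → posterior Dirichlet(5/3, 7/4, 17, 9/4)
obs 6: x=3 → posterior Dirichlet(5/3, 7/4, 17, 13/4)
obs 7: x=0 → posterior Dirichlet(8/3, 7/4, 17, 13/4)
obs 8: x=0 → posterior Dirichlet(11/3, 7/4, 17, 13/4)
obs 9: x=3 → posterior Dirichlet(11/3, 7/4, 17, 17/4)
obs 10: x=3 → posterior Dirichlet(11/3, 7/4, 17, 21/4)
obs 11: x=2 → posterior Dirichlet(11/3, 7/4, 18, 21/4)
obs 12: x=2 → posterior Dirichlet(11/3, 7/4, 19, 21/4)

k = 2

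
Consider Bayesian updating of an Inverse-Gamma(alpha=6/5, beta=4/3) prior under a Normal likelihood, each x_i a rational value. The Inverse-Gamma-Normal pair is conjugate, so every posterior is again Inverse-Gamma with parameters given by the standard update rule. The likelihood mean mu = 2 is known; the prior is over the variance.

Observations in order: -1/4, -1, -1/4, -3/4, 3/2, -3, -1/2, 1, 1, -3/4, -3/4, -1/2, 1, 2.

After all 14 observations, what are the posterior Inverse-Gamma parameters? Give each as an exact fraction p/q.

obs 1: x=-1/4 → posterior Inverse-Gamma(17/10, 371/96)
obs 2: x=-1 → posterior Inverse-Gamma(11/5, 803/96)
obs 3: x=-1/4 → posterior Inverse-Gamma(27/10, 523/48)
obs 4: x=-3/4 → posterior Inverse-Gamma(16/5, 1409/96)
obs 5: x=3/2 → posterior Inverse-Gamma(37/10, 1421/96)
obs 6: x=-3 → posterior Inverse-Gamma(21/5, 2621/96)
obs 7: x=-1/2 → posterior Inverse-Gamma(47/10, 2921/96)
obs 8: x=1 → posterior Inverse-Gamma(26/5, 2969/96)
obs 9: x=1 → posterior Inverse-Gamma(57/10, 3017/96)
obs 10: x=-3/4 → posterior Inverse-Gamma(31/5, 845/24)
obs 11: x=-3/4 → posterior Inverse-Gamma(67/10, 3743/96)
obs 12: x=-1/2 → posterior Inverse-Gamma(36/5, 4043/96)
obs 13: x=1 → posterior Inverse-Gamma(77/10, 4091/96)
obs 14: x=2 → posterior Inverse-Gamma(41/5, 4091/96)

alpha=41/5, beta=4091/96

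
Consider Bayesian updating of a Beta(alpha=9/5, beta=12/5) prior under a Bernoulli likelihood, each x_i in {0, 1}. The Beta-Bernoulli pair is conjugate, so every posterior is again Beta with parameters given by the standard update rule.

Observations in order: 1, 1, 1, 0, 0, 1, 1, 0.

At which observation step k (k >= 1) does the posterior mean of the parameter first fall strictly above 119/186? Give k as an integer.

obs 1: x=1 → posterior Beta(14/5, 12/5)
obs 2: x=1 → posterior Beta(19/5, 12/5)
obs 3: x=1 → posterior Beta(24/5, 12/5)
obs 4: x=0 → posterior Beta(24/5, 17/5)
obs 5: x=0 → posterior Beta(24/5, 22/5)
obs 6: x=1 → posterior Beta(29/5, 22/5)
obs 7: x=1 → posterior Beta(34/5, 22/5)
obs 8: x=0 → posterior Beta(34/5, 27/5)

k = 3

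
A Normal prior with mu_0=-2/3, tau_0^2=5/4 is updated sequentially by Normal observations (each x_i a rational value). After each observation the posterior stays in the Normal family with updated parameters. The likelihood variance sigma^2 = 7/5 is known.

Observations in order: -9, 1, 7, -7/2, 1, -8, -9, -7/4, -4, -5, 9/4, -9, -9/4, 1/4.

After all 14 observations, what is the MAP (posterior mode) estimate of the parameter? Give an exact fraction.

-1528/567

obs 1: x=-9 → posterior Normal(-731/159, 35/53)
obs 2: x=1 → posterior Normal(-328/117, 35/78)
obs 3: x=7 → posterior Normal(-131/309, 35/103)
obs 4: x=-7/2 → posterior Normal(-787/768, 35/128)
obs 5: x=1 → posterior Normal(-637/918, 35/153)
obs 6: x=-8 → posterior Normal(-1837/1068, 35/178)
obs 7: x=-9 → posterior Normal(-3187/1218, 5/29)
obs 8: x=-7/4 → posterior Normal(-6899/2736, 35/228)
obs 9: x=-4 → posterior Normal(-8099/3036, 35/253)
obs 10: x=-5 → posterior Normal(-9599/3336, 35/278)
obs 11: x=9/4 → posterior Normal(-2231/909, 35/303)
obs 12: x=-9 → posterior Normal(-1453/492, 35/328)
obs 13: x=-9/4 → posterior Normal(-12299/4236, 35/353)
obs 14: x=1/4 → posterior Normal(-1528/567, 5/54)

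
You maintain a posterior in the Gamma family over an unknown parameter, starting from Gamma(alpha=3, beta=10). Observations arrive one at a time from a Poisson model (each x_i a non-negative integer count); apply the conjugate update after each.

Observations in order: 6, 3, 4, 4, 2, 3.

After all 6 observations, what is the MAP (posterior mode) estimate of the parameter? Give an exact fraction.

3/2

obs 1: x=6 → posterior Gamma(9, 11)
obs 2: x=3 → posterior Gamma(12, 12)
obs 3: x=4 → posterior Gamma(16, 13)
obs 4: x=4 → posterior Gamma(20, 14)
obs 5: x=2 → posterior Gamma(22, 15)
obs 6: x=3 → posterior Gamma(25, 16)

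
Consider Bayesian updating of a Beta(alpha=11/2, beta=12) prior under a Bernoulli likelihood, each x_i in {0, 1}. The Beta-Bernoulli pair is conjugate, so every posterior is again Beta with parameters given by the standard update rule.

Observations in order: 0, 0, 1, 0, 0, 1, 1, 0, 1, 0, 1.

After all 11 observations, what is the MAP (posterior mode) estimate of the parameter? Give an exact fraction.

obs 1: x=0 → posterior Beta(11/2, 13)
obs 2: x=0 → posterior Beta(11/2, 14)
obs 3: x=1 → posterior Beta(13/2, 14)
obs 4: x=0 → posterior Beta(13/2, 15)
obs 5: x=0 → posterior Beta(13/2, 16)
obs 6: x=1 → posterior Beta(15/2, 16)
obs 7: x=1 → posterior Beta(17/2, 16)
obs 8: x=0 → posterior Beta(17/2, 17)
obs 9: x=1 → posterior Beta(19/2, 17)
obs 10: x=0 → posterior Beta(19/2, 18)
obs 11: x=1 → posterior Beta(21/2, 18)

19/53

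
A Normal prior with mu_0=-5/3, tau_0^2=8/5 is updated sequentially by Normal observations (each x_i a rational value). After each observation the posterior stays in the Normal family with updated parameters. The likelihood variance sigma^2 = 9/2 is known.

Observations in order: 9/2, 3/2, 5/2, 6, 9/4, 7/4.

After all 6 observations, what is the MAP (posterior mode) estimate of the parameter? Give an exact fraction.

obs 1: x=9/2 → posterior Normal(-3/61, 72/61)
obs 2: x=3/2 → posterior Normal(3/11, 72/77)
obs 3: x=5/2 → posterior Normal(61/93, 24/31)
obs 4: x=6 → posterior Normal(157/109, 72/109)
obs 5: x=9/4 → posterior Normal(193/125, 72/125)
obs 6: x=7/4 → posterior Normal(221/141, 24/47)

221/141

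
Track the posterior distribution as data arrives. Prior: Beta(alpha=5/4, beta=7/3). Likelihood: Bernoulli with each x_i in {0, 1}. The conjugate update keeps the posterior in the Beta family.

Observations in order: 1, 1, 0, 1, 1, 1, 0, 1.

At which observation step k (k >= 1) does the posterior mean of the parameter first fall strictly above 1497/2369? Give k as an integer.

obs 1: x=1 → posterior Beta(9/4, 7/3)
obs 2: x=1 → posterior Beta(13/4, 7/3)
obs 3: x=0 → posterior Beta(13/4, 10/3)
obs 4: x=1 → posterior Beta(17/4, 10/3)
obs 5: x=1 → posterior Beta(21/4, 10/3)
obs 6: x=1 → posterior Beta(25/4, 10/3)
obs 7: x=0 → posterior Beta(25/4, 13/3)
obs 8: x=1 → posterior Beta(29/4, 13/3)

k = 6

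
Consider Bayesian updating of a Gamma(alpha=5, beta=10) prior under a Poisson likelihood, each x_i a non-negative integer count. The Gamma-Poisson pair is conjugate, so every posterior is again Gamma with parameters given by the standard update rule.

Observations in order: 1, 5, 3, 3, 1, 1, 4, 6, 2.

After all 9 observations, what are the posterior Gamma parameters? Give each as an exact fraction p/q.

alpha=31, beta=19

obs 1: x=1 → posterior Gamma(6, 11)
obs 2: x=5 → posterior Gamma(11, 12)
obs 3: x=3 → posterior Gamma(14, 13)
obs 4: x=3 → posterior Gamma(17, 14)
obs 5: x=1 → posterior Gamma(18, 15)
obs 6: x=1 → posterior Gamma(19, 16)
obs 7: x=4 → posterior Gamma(23, 17)
obs 8: x=6 → posterior Gamma(29, 18)
obs 9: x=2 → posterior Gamma(31, 19)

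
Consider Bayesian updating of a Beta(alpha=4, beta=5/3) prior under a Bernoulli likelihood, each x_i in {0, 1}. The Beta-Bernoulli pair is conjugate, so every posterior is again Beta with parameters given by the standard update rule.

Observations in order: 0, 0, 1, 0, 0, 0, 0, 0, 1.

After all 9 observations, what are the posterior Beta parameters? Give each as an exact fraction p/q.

obs 1: x=0 → posterior Beta(4, 8/3)
obs 2: x=0 → posterior Beta(4, 11/3)
obs 3: x=1 → posterior Beta(5, 11/3)
obs 4: x=0 → posterior Beta(5, 14/3)
obs 5: x=0 → posterior Beta(5, 17/3)
obs 6: x=0 → posterior Beta(5, 20/3)
obs 7: x=0 → posterior Beta(5, 23/3)
obs 8: x=0 → posterior Beta(5, 26/3)
obs 9: x=1 → posterior Beta(6, 26/3)

alpha=6, beta=26/3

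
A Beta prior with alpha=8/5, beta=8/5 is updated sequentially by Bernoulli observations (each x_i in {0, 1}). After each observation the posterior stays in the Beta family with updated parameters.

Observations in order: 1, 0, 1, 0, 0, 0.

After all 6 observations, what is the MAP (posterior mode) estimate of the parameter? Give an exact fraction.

13/36

obs 1: x=1 → posterior Beta(13/5, 8/5)
obs 2: x=0 → posterior Beta(13/5, 13/5)
obs 3: x=1 → posterior Beta(18/5, 13/5)
obs 4: x=0 → posterior Beta(18/5, 18/5)
obs 5: x=0 → posterior Beta(18/5, 23/5)
obs 6: x=0 → posterior Beta(18/5, 28/5)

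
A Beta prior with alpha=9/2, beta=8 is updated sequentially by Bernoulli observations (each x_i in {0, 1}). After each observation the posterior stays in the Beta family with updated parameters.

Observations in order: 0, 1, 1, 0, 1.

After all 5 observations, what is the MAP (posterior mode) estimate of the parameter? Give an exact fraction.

13/31

obs 1: x=0 → posterior Beta(9/2, 9)
obs 2: x=1 → posterior Beta(11/2, 9)
obs 3: x=1 → posterior Beta(13/2, 9)
obs 4: x=0 → posterior Beta(13/2, 10)
obs 5: x=1 → posterior Beta(15/2, 10)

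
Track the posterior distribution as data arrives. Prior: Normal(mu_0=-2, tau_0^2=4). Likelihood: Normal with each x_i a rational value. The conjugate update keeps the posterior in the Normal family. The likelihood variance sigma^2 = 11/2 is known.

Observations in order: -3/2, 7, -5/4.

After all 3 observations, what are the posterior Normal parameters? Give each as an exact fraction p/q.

mu_0=12/35, tau_0^2=44/35

obs 1: x=-3/2 → posterior Normal(-34/19, 44/19)
obs 2: x=7 → posterior Normal(22/27, 44/27)
obs 3: x=-5/4 → posterior Normal(12/35, 44/35)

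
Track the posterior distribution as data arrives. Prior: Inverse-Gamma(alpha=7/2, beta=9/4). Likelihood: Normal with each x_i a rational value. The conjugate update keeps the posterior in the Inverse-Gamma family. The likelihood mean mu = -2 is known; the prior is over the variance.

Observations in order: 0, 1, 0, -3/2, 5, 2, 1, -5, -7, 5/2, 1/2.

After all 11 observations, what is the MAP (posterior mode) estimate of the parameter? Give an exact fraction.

125/16

obs 1: x=0 → posterior Inverse-Gamma(4, 17/4)
obs 2: x=1 → posterior Inverse-Gamma(9/2, 35/4)
obs 3: x=0 → posterior Inverse-Gamma(5, 43/4)
obs 4: x=-3/2 → posterior Inverse-Gamma(11/2, 87/8)
obs 5: x=5 → posterior Inverse-Gamma(6, 283/8)
obs 6: x=2 → posterior Inverse-Gamma(13/2, 347/8)
obs 7: x=1 → posterior Inverse-Gamma(7, 383/8)
obs 8: x=-5 → posterior Inverse-Gamma(15/2, 419/8)
obs 9: x=-7 → posterior Inverse-Gamma(8, 519/8)
obs 10: x=5/2 → posterior Inverse-Gamma(17/2, 75)
obs 11: x=1/2 → posterior Inverse-Gamma(9, 625/8)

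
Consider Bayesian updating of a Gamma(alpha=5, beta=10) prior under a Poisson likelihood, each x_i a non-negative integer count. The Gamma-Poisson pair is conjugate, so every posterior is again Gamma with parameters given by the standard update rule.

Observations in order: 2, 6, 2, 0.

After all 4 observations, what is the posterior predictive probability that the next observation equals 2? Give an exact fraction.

obs 1: x=2 → posterior Gamma(7, 11)
obs 2: x=6 → posterior Gamma(13, 12)
obs 3: x=2 → posterior Gamma(15, 13)
obs 4: x=0 → posterior Gamma(15, 14)

1244544764462497792/6568408355712890625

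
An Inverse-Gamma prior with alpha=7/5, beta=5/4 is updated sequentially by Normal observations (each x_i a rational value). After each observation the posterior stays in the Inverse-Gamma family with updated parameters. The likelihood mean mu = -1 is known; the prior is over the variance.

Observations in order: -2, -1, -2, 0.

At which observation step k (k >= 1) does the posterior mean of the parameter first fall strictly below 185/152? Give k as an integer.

obs 1: x=-2 → posterior Inverse-Gamma(19/10, 7/4)
obs 2: x=-1 → posterior Inverse-Gamma(12/5, 7/4)
obs 3: x=-2 → posterior Inverse-Gamma(29/10, 9/4)
obs 4: x=0 → posterior Inverse-Gamma(17/5, 11/4)

k = 3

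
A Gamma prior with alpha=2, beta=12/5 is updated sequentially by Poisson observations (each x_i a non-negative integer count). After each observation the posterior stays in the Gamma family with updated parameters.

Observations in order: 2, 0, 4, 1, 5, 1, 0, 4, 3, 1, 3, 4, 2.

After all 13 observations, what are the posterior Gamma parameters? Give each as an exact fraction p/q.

obs 1: x=2 → posterior Gamma(4, 17/5)
obs 2: x=0 → posterior Gamma(4, 22/5)
obs 3: x=4 → posterior Gamma(8, 27/5)
obs 4: x=1 → posterior Gamma(9, 32/5)
obs 5: x=5 → posterior Gamma(14, 37/5)
obs 6: x=1 → posterior Gamma(15, 42/5)
obs 7: x=0 → posterior Gamma(15, 47/5)
obs 8: x=4 → posterior Gamma(19, 52/5)
obs 9: x=3 → posterior Gamma(22, 57/5)
obs 10: x=1 → posterior Gamma(23, 62/5)
obs 11: x=3 → posterior Gamma(26, 67/5)
obs 12: x=4 → posterior Gamma(30, 72/5)
obs 13: x=2 → posterior Gamma(32, 77/5)

alpha=32, beta=77/5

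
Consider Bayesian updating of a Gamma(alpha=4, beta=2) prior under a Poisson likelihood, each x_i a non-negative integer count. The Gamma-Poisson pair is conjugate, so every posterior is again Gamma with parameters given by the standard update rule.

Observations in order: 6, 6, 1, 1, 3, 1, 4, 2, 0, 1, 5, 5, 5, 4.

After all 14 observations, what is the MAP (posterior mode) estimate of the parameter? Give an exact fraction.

47/16

obs 1: x=6 → posterior Gamma(10, 3)
obs 2: x=6 → posterior Gamma(16, 4)
obs 3: x=1 → posterior Gamma(17, 5)
obs 4: x=1 → posterior Gamma(18, 6)
obs 5: x=3 → posterior Gamma(21, 7)
obs 6: x=1 → posterior Gamma(22, 8)
obs 7: x=4 → posterior Gamma(26, 9)
obs 8: x=2 → posterior Gamma(28, 10)
obs 9: x=0 → posterior Gamma(28, 11)
obs 10: x=1 → posterior Gamma(29, 12)
obs 11: x=5 → posterior Gamma(34, 13)
obs 12: x=5 → posterior Gamma(39, 14)
obs 13: x=5 → posterior Gamma(44, 15)
obs 14: x=4 → posterior Gamma(48, 16)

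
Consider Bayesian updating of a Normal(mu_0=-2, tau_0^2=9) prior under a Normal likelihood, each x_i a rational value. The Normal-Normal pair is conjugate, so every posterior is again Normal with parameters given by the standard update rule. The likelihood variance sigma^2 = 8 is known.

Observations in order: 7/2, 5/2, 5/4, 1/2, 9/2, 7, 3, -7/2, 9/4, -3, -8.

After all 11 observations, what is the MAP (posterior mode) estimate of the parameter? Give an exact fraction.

74/107

obs 1: x=7/2 → posterior Normal(31/34, 72/17)
obs 2: x=5/2 → posterior Normal(19/13, 36/13)
obs 3: x=5/4 → posterior Normal(197/140, 72/35)
obs 4: x=1/2 → posterior Normal(215/176, 18/11)
obs 5: x=9/2 → posterior Normal(377/212, 72/53)
obs 6: x=7 → posterior Normal(629/248, 36/31)
obs 7: x=3 → posterior Normal(737/284, 72/71)
obs 8: x=-7/2 → posterior Normal(611/320, 9/10)
obs 9: x=9/4 → posterior Normal(173/89, 72/89)
obs 10: x=-3 → posterior Normal(73/49, 36/49)
obs 11: x=-8 → posterior Normal(74/107, 72/107)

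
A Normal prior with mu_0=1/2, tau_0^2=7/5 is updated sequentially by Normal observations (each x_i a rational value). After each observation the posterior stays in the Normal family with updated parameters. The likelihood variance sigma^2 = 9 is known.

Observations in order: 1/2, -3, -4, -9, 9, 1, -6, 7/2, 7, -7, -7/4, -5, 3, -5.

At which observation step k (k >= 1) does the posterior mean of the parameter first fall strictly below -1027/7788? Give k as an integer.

obs 1: x=1/2 → posterior Normal(1/2, 63/52)
obs 2: x=-3 → posterior Normal(5/59, 63/59)
obs 3: x=-4 → posterior Normal(-23/66, 21/22)
obs 4: x=-9 → posterior Normal(-86/73, 63/73)
obs 5: x=9 → posterior Normal(-23/80, 63/80)
obs 6: x=1 → posterior Normal(-16/87, 21/29)
obs 7: x=-6 → posterior Normal(-29/47, 63/94)
obs 8: x=7/2 → posterior Normal(-67/202, 63/101)
obs 9: x=7 → posterior Normal(31/216, 7/12)
obs 10: x=-7 → posterior Normal(-67/230, 63/115)
obs 11: x=-7/4 → posterior Normal(-3/8, 63/122)
obs 12: x=-5 → posterior Normal(-323/516, 21/43)
obs 13: x=3 → posterior Normal(-239/544, 63/136)
obs 14: x=-5 → posterior Normal(-379/572, 63/143)

k = 3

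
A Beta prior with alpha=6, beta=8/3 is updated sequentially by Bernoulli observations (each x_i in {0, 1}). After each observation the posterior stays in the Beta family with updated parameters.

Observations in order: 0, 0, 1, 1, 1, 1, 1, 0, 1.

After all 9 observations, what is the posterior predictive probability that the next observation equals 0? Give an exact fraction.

obs 1: x=0 → posterior Beta(6, 11/3)
obs 2: x=0 → posterior Beta(6, 14/3)
obs 3: x=1 → posterior Beta(7, 14/3)
obs 4: x=1 → posterior Beta(8, 14/3)
obs 5: x=1 → posterior Beta(9, 14/3)
obs 6: x=1 → posterior Beta(10, 14/3)
obs 7: x=1 → posterior Beta(11, 14/3)
obs 8: x=0 → posterior Beta(11, 17/3)
obs 9: x=1 → posterior Beta(12, 17/3)

17/53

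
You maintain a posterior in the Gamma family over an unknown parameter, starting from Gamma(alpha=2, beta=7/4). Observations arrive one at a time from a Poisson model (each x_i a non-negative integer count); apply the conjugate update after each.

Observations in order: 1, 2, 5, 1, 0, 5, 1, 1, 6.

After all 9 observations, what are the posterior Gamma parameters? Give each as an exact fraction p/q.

obs 1: x=1 → posterior Gamma(3, 11/4)
obs 2: x=2 → posterior Gamma(5, 15/4)
obs 3: x=5 → posterior Gamma(10, 19/4)
obs 4: x=1 → posterior Gamma(11, 23/4)
obs 5: x=0 → posterior Gamma(11, 27/4)
obs 6: x=5 → posterior Gamma(16, 31/4)
obs 7: x=1 → posterior Gamma(17, 35/4)
obs 8: x=1 → posterior Gamma(18, 39/4)
obs 9: x=6 → posterior Gamma(24, 43/4)

alpha=24, beta=43/4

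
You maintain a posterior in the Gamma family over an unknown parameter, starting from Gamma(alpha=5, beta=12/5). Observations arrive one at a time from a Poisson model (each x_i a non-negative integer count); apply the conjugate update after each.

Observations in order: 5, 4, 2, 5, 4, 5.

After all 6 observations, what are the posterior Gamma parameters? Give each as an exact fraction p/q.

obs 1: x=5 → posterior Gamma(10, 17/5)
obs 2: x=4 → posterior Gamma(14, 22/5)
obs 3: x=2 → posterior Gamma(16, 27/5)
obs 4: x=5 → posterior Gamma(21, 32/5)
obs 5: x=4 → posterior Gamma(25, 37/5)
obs 6: x=5 → posterior Gamma(30, 42/5)

alpha=30, beta=42/5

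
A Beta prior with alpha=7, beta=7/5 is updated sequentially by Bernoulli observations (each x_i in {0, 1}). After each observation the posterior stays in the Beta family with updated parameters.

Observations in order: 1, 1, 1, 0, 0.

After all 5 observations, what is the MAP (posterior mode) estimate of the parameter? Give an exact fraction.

obs 1: x=1 → posterior Beta(8, 7/5)
obs 2: x=1 → posterior Beta(9, 7/5)
obs 3: x=1 → posterior Beta(10, 7/5)
obs 4: x=0 → posterior Beta(10, 12/5)
obs 5: x=0 → posterior Beta(10, 17/5)

15/19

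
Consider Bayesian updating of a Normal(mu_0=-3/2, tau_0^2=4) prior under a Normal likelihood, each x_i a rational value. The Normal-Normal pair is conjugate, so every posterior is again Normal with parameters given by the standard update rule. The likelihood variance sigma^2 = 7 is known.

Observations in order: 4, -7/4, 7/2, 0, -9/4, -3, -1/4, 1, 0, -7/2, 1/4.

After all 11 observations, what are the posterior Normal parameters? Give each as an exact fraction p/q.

obs 1: x=4 → posterior Normal(1/2, 28/11)
obs 2: x=-7/4 → posterior Normal(-1/10, 28/15)
obs 3: x=7/2 → posterior Normal(25/38, 28/19)
obs 4: x=0 → posterior Normal(25/46, 28/23)
obs 5: x=-9/4 → posterior Normal(7/54, 28/27)
obs 6: x=-3 → posterior Normal(-17/62, 28/31)
obs 7: x=-1/4 → posterior Normal(-19/70, 4/5)
obs 8: x=1 → posterior Normal(-11/78, 28/39)
obs 9: x=0 → posterior Normal(-11/86, 28/43)
obs 10: x=-7/2 → posterior Normal(-39/94, 28/47)
obs 11: x=1/4 → posterior Normal(-37/102, 28/51)

mu_0=-37/102, tau_0^2=28/51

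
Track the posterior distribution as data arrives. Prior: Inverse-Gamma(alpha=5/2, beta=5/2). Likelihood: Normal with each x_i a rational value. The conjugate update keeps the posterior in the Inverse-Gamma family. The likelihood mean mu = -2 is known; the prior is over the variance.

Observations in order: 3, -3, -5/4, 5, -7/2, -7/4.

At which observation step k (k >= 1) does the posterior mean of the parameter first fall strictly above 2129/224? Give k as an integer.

k = 4

obs 1: x=3 → posterior Inverse-Gamma(3, 15)
obs 2: x=-3 → posterior Inverse-Gamma(7/2, 31/2)
obs 3: x=-5/4 → posterior Inverse-Gamma(4, 505/32)
obs 4: x=5 → posterior Inverse-Gamma(9/2, 1289/32)
obs 5: x=-7/2 → posterior Inverse-Gamma(5, 1325/32)
obs 6: x=-7/4 → posterior Inverse-Gamma(11/2, 663/16)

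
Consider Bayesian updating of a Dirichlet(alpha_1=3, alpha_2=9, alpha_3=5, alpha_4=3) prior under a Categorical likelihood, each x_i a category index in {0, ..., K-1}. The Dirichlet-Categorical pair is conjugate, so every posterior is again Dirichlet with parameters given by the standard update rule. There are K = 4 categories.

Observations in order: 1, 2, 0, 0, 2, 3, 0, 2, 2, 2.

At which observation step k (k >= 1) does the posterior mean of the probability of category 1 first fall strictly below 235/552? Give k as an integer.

k = 4

obs 1: x=1 → posterior Dirichlet(3, 10, 5, 3)
obs 2: x=2 → posterior Dirichlet(3, 10, 6, 3)
obs 3: x=0 → posterior Dirichlet(4, 10, 6, 3)
obs 4: x=0 → posterior Dirichlet(5, 10, 6, 3)
obs 5: x=2 → posterior Dirichlet(5, 10, 7, 3)
obs 6: x=3 → posterior Dirichlet(5, 10, 7, 4)
obs 7: x=0 → posterior Dirichlet(6, 10, 7, 4)
obs 8: x=2 → posterior Dirichlet(6, 10, 8, 4)
obs 9: x=2 → posterior Dirichlet(6, 10, 9, 4)
obs 10: x=2 → posterior Dirichlet(6, 10, 10, 4)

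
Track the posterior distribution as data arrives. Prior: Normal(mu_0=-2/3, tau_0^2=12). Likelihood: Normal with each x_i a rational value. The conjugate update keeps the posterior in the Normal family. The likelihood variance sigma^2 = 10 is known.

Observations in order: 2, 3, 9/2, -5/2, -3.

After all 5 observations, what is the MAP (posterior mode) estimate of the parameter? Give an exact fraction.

obs 1: x=2 → posterior Normal(26/33, 60/11)
obs 2: x=3 → posterior Normal(80/51, 60/17)
obs 3: x=9/2 → posterior Normal(7/3, 60/23)
obs 4: x=-5/2 → posterior Normal(4/3, 60/29)
obs 5: x=-3 → posterior Normal(62/105, 12/7)

62/105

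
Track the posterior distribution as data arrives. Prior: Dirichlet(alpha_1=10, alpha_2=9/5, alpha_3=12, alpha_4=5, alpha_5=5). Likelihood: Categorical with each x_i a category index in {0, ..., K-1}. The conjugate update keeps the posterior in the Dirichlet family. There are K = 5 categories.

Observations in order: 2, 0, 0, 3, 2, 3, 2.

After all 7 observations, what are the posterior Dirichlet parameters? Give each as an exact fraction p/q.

obs 1: x=2 → posterior Dirichlet(10, 9/5, 13, 5, 5)
obs 2: x=0 → posterior Dirichlet(11, 9/5, 13, 5, 5)
obs 3: x=0 → posterior Dirichlet(12, 9/5, 13, 5, 5)
obs 4: x=3 → posterior Dirichlet(12, 9/5, 13, 6, 5)
obs 5: x=2 → posterior Dirichlet(12, 9/5, 14, 6, 5)
obs 6: x=3 → posterior Dirichlet(12, 9/5, 14, 7, 5)
obs 7: x=2 → posterior Dirichlet(12, 9/5, 15, 7, 5)

alpha_1=12, alpha_2=9/5, alpha_3=15, alpha_4=7, alpha_5=5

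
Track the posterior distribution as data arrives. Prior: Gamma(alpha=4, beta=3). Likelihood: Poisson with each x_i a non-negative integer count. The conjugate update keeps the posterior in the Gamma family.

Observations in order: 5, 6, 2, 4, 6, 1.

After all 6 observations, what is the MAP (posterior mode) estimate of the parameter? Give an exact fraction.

obs 1: x=5 → posterior Gamma(9, 4)
obs 2: x=6 → posterior Gamma(15, 5)
obs 3: x=2 → posterior Gamma(17, 6)
obs 4: x=4 → posterior Gamma(21, 7)
obs 5: x=6 → posterior Gamma(27, 8)
obs 6: x=1 → posterior Gamma(28, 9)

3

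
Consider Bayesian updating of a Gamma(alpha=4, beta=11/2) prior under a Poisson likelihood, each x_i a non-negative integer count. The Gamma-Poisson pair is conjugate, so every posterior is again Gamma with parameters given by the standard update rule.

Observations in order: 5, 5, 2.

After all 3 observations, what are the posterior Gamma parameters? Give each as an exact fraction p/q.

obs 1: x=5 → posterior Gamma(9, 13/2)
obs 2: x=5 → posterior Gamma(14, 15/2)
obs 3: x=2 → posterior Gamma(16, 17/2)

alpha=16, beta=17/2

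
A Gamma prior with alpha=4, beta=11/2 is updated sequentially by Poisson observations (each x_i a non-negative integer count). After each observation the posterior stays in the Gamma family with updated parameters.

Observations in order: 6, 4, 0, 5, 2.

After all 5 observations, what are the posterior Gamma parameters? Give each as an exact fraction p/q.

obs 1: x=6 → posterior Gamma(10, 13/2)
obs 2: x=4 → posterior Gamma(14, 15/2)
obs 3: x=0 → posterior Gamma(14, 17/2)
obs 4: x=5 → posterior Gamma(19, 19/2)
obs 5: x=2 → posterior Gamma(21, 21/2)

alpha=21, beta=21/2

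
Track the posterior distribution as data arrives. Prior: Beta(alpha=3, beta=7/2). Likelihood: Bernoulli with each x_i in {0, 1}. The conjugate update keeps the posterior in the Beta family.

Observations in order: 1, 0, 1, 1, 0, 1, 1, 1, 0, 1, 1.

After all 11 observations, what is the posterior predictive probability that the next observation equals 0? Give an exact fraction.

obs 1: x=1 → posterior Beta(4, 7/2)
obs 2: x=0 → posterior Beta(4, 9/2)
obs 3: x=1 → posterior Beta(5, 9/2)
obs 4: x=1 → posterior Beta(6, 9/2)
obs 5: x=0 → posterior Beta(6, 11/2)
obs 6: x=1 → posterior Beta(7, 11/2)
obs 7: x=1 → posterior Beta(8, 11/2)
obs 8: x=1 → posterior Beta(9, 11/2)
obs 9: x=0 → posterior Beta(9, 13/2)
obs 10: x=1 → posterior Beta(10, 13/2)
obs 11: x=1 → posterior Beta(11, 13/2)

13/35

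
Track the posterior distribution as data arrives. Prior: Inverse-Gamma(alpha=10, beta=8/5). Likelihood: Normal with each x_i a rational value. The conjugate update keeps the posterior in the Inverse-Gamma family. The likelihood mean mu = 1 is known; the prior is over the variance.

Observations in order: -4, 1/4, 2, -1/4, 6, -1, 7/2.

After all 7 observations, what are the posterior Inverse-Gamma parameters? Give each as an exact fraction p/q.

obs 1: x=-4 → posterior Inverse-Gamma(21/2, 141/10)
obs 2: x=1/4 → posterior Inverse-Gamma(11, 2301/160)
obs 3: x=2 → posterior Inverse-Gamma(23/2, 2381/160)
obs 4: x=-1/4 → posterior Inverse-Gamma(12, 1253/80)
obs 5: x=6 → posterior Inverse-Gamma(25/2, 2253/80)
obs 6: x=-1 → posterior Inverse-Gamma(13, 2413/80)
obs 7: x=7/2 → posterior Inverse-Gamma(27/2, 2663/80)

alpha=27/2, beta=2663/80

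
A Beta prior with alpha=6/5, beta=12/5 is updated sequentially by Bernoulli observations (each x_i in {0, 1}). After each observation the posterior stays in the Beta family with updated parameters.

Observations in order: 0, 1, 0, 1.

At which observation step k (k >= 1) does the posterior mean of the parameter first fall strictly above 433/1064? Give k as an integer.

obs 1: x=0 → posterior Beta(6/5, 17/5)
obs 2: x=1 → posterior Beta(11/5, 17/5)
obs 3: x=0 → posterior Beta(11/5, 22/5)
obs 4: x=1 → posterior Beta(16/5, 22/5)

k = 4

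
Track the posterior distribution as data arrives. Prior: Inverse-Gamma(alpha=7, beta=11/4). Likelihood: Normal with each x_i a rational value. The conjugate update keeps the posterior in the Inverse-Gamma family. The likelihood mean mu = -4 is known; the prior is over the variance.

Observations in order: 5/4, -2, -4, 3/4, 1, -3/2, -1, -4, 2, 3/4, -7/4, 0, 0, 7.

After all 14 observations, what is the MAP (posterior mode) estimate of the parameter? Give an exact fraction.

obs 1: x=5/4 → posterior Inverse-Gamma(15/2, 529/32)
obs 2: x=-2 → posterior Inverse-Gamma(8, 593/32)
obs 3: x=-4 → posterior Inverse-Gamma(17/2, 593/32)
obs 4: x=3/4 → posterior Inverse-Gamma(9, 477/16)
obs 5: x=1 → posterior Inverse-Gamma(19/2, 677/16)
obs 6: x=-3/2 → posterior Inverse-Gamma(10, 727/16)
obs 7: x=-1 → posterior Inverse-Gamma(21/2, 799/16)
obs 8: x=-4 → posterior Inverse-Gamma(11, 799/16)
obs 9: x=2 → posterior Inverse-Gamma(23/2, 1087/16)
obs 10: x=3/4 → posterior Inverse-Gamma(12, 2535/32)
obs 11: x=-7/4 → posterior Inverse-Gamma(25/2, 327/4)
obs 12: x=0 → posterior Inverse-Gamma(13, 359/4)
obs 13: x=0 → posterior Inverse-Gamma(27/2, 391/4)
obs 14: x=7 → posterior Inverse-Gamma(14, 633/4)

211/20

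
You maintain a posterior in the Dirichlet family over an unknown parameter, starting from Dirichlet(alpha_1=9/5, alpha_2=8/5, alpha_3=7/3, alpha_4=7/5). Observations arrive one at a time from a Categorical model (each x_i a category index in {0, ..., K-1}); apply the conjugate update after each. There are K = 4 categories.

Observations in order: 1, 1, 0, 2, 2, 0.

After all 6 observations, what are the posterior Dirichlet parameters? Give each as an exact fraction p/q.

alpha_1=19/5, alpha_2=18/5, alpha_3=13/3, alpha_4=7/5

obs 1: x=1 → posterior Dirichlet(9/5, 13/5, 7/3, 7/5)
obs 2: x=1 → posterior Dirichlet(9/5, 18/5, 7/3, 7/5)
obs 3: x=0 → posterior Dirichlet(14/5, 18/5, 7/3, 7/5)
obs 4: x=2 → posterior Dirichlet(14/5, 18/5, 10/3, 7/5)
obs 5: x=2 → posterior Dirichlet(14/5, 18/5, 13/3, 7/5)
obs 6: x=0 → posterior Dirichlet(19/5, 18/5, 13/3, 7/5)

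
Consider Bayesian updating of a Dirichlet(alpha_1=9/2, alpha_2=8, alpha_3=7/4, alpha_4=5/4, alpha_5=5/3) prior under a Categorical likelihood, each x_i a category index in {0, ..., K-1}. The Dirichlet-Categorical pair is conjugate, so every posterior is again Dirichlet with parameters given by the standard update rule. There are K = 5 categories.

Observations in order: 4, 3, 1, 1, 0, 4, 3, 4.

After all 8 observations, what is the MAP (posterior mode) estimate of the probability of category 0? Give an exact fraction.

27/121

obs 1: x=4 → posterior Dirichlet(9/2, 8, 7/4, 5/4, 8/3)
obs 2: x=3 → posterior Dirichlet(9/2, 8, 7/4, 9/4, 8/3)
obs 3: x=1 → posterior Dirichlet(9/2, 9, 7/4, 9/4, 8/3)
obs 4: x=1 → posterior Dirichlet(9/2, 10, 7/4, 9/4, 8/3)
obs 5: x=0 → posterior Dirichlet(11/2, 10, 7/4, 9/4, 8/3)
obs 6: x=4 → posterior Dirichlet(11/2, 10, 7/4, 9/4, 11/3)
obs 7: x=3 → posterior Dirichlet(11/2, 10, 7/4, 13/4, 11/3)
obs 8: x=4 → posterior Dirichlet(11/2, 10, 7/4, 13/4, 14/3)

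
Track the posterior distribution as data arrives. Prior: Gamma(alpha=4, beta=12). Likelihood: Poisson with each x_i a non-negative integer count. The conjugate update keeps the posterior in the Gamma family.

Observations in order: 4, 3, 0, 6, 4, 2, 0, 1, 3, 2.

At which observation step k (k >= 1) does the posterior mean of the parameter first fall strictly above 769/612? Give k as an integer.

obs 1: x=4 → posterior Gamma(8, 13)
obs 2: x=3 → posterior Gamma(11, 14)
obs 3: x=0 → posterior Gamma(11, 15)
obs 4: x=6 → posterior Gamma(17, 16)
obs 5: x=4 → posterior Gamma(21, 17)
obs 6: x=2 → posterior Gamma(23, 18)
obs 7: x=0 → posterior Gamma(23, 19)
obs 8: x=1 → posterior Gamma(24, 20)
obs 9: x=3 → posterior Gamma(27, 21)
obs 10: x=2 → posterior Gamma(29, 22)

k = 6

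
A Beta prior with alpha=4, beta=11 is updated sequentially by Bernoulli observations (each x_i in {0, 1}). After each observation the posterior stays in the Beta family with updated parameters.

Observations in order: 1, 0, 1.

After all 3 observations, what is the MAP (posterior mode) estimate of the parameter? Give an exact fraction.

obs 1: x=1 → posterior Beta(5, 11)
obs 2: x=0 → posterior Beta(5, 12)
obs 3: x=1 → posterior Beta(6, 12)

5/16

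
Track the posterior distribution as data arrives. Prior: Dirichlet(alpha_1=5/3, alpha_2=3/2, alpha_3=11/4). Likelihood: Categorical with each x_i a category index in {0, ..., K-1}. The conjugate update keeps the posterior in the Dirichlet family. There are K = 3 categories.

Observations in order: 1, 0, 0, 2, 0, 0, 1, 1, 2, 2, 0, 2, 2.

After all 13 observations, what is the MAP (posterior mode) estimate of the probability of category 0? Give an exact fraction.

68/191

obs 1: x=1 → posterior Dirichlet(5/3, 5/2, 11/4)
obs 2: x=0 → posterior Dirichlet(8/3, 5/2, 11/4)
obs 3: x=0 → posterior Dirichlet(11/3, 5/2, 11/4)
obs 4: x=2 → posterior Dirichlet(11/3, 5/2, 15/4)
obs 5: x=0 → posterior Dirichlet(14/3, 5/2, 15/4)
obs 6: x=0 → posterior Dirichlet(17/3, 5/2, 15/4)
obs 7: x=1 → posterior Dirichlet(17/3, 7/2, 15/4)
obs 8: x=1 → posterior Dirichlet(17/3, 9/2, 15/4)
obs 9: x=2 → posterior Dirichlet(17/3, 9/2, 19/4)
obs 10: x=2 → posterior Dirichlet(17/3, 9/2, 23/4)
obs 11: x=0 → posterior Dirichlet(20/3, 9/2, 23/4)
obs 12: x=2 → posterior Dirichlet(20/3, 9/2, 27/4)
obs 13: x=2 → posterior Dirichlet(20/3, 9/2, 31/4)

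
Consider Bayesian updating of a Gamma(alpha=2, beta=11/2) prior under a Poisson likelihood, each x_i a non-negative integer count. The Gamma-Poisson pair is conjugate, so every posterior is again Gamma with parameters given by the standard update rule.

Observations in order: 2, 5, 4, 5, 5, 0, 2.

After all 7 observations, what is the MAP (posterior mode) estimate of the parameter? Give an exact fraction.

48/25

obs 1: x=2 → posterior Gamma(4, 13/2)
obs 2: x=5 → posterior Gamma(9, 15/2)
obs 3: x=4 → posterior Gamma(13, 17/2)
obs 4: x=5 → posterior Gamma(18, 19/2)
obs 5: x=5 → posterior Gamma(23, 21/2)
obs 6: x=0 → posterior Gamma(23, 23/2)
obs 7: x=2 → posterior Gamma(25, 25/2)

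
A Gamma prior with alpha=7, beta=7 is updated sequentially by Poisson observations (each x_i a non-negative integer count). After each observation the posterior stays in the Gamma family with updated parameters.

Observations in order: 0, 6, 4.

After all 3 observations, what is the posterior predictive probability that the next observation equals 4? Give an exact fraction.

obs 1: x=0 → posterior Gamma(7, 8)
obs 2: x=6 → posterior Gamma(13, 9)
obs 3: x=4 → posterior Gamma(17, 10)

484500000000000000000/7400249944258160101211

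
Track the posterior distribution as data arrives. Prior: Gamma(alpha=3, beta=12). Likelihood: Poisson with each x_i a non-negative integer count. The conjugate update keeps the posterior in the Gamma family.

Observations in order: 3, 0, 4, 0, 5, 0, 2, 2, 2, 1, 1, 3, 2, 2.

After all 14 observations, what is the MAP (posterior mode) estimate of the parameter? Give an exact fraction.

obs 1: x=3 → posterior Gamma(6, 13)
obs 2: x=0 → posterior Gamma(6, 14)
obs 3: x=4 → posterior Gamma(10, 15)
obs 4: x=0 → posterior Gamma(10, 16)
obs 5: x=5 → posterior Gamma(15, 17)
obs 6: x=0 → posterior Gamma(15, 18)
obs 7: x=2 → posterior Gamma(17, 19)
obs 8: x=2 → posterior Gamma(19, 20)
obs 9: x=2 → posterior Gamma(21, 21)
obs 10: x=1 → posterior Gamma(22, 22)
obs 11: x=1 → posterior Gamma(23, 23)
obs 12: x=3 → posterior Gamma(26, 24)
obs 13: x=2 → posterior Gamma(28, 25)
obs 14: x=2 → posterior Gamma(30, 26)

29/26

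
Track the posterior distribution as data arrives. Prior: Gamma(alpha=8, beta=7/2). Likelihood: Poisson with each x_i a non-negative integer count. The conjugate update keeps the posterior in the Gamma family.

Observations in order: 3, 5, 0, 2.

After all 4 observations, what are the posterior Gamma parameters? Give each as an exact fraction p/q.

obs 1: x=3 → posterior Gamma(11, 9/2)
obs 2: x=5 → posterior Gamma(16, 11/2)
obs 3: x=0 → posterior Gamma(16, 13/2)
obs 4: x=2 → posterior Gamma(18, 15/2)

alpha=18, beta=15/2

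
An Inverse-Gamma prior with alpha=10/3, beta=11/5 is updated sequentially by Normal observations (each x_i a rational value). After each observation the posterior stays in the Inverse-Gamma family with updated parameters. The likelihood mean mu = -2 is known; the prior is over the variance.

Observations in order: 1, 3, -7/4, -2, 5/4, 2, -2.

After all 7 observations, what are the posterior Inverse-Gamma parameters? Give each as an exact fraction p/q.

obs 1: x=1 → posterior Inverse-Gamma(23/6, 67/10)
obs 2: x=3 → posterior Inverse-Gamma(13/3, 96/5)
obs 3: x=-7/4 → posterior Inverse-Gamma(29/6, 3077/160)
obs 4: x=-2 → posterior Inverse-Gamma(16/3, 3077/160)
obs 5: x=5/4 → posterior Inverse-Gamma(35/6, 1961/80)
obs 6: x=2 → posterior Inverse-Gamma(19/3, 2601/80)
obs 7: x=-2 → posterior Inverse-Gamma(41/6, 2601/80)

alpha=41/6, beta=2601/80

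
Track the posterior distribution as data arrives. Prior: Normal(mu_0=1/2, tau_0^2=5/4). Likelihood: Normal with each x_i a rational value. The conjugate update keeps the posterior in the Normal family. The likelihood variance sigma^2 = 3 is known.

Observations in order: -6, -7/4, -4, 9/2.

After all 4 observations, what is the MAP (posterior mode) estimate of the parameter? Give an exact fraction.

obs 1: x=-6 → posterior Normal(-24/17, 15/17)
obs 2: x=-7/4 → posterior Normal(-131/88, 15/22)
obs 3: x=-4 → posterior Normal(-211/108, 5/9)
obs 4: x=9/2 → posterior Normal(-121/128, 15/32)

-121/128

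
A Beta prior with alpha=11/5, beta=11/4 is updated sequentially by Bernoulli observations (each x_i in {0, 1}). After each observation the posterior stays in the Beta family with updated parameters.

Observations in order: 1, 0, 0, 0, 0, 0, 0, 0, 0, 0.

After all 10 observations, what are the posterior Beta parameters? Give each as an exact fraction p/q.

alpha=16/5, beta=47/4

obs 1: x=1 → posterior Beta(16/5, 11/4)
obs 2: x=0 → posterior Beta(16/5, 15/4)
obs 3: x=0 → posterior Beta(16/5, 19/4)
obs 4: x=0 → posterior Beta(16/5, 23/4)
obs 5: x=0 → posterior Beta(16/5, 27/4)
obs 6: x=0 → posterior Beta(16/5, 31/4)
obs 7: x=0 → posterior Beta(16/5, 35/4)
obs 8: x=0 → posterior Beta(16/5, 39/4)
obs 9: x=0 → posterior Beta(16/5, 43/4)
obs 10: x=0 → posterior Beta(16/5, 47/4)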